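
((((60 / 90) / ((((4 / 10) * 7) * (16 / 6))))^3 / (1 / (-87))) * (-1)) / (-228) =-3625 / 13346816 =-0.00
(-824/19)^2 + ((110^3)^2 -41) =639533521664175/361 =1771561001839.82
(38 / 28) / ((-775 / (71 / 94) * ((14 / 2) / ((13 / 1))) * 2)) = -17537 / 14278600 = -0.00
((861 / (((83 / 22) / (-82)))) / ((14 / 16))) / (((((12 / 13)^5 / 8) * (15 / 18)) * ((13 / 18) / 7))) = -3696850157 / 1245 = -2969357.56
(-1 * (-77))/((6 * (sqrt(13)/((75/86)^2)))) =2.71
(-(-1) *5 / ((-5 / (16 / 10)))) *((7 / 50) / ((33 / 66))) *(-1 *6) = 336 / 125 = 2.69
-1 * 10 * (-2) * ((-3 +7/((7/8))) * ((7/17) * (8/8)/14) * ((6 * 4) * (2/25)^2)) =192/425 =0.45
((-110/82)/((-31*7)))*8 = 440/8897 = 0.05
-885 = -885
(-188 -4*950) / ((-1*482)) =1994 / 241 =8.27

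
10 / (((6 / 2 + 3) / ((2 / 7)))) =10 / 21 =0.48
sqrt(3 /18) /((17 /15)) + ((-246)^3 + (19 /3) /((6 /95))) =-267963043 /18 + 5*sqrt(6) /34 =-14886835.36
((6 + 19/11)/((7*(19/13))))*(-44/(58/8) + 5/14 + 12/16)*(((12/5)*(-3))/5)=5.40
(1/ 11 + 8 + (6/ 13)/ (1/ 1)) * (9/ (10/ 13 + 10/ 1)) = 11007/ 1540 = 7.15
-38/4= -19/2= -9.50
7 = 7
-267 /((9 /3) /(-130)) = 11570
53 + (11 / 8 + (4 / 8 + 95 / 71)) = 31929 / 568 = 56.21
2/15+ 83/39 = 147/65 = 2.26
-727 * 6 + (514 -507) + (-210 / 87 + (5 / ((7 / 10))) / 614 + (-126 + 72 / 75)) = -6983756946 / 1558025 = -4482.44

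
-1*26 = -26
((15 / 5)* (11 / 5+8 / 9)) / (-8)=-139 / 120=-1.16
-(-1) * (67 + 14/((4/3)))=155/2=77.50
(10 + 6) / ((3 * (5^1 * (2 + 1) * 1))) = 16 / 45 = 0.36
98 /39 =2.51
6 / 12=1 / 2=0.50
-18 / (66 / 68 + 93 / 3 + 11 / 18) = -2754 / 4985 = -0.55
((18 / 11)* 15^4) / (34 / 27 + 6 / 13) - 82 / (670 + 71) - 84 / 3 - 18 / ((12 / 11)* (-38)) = 236871666937 / 4923204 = 48113.32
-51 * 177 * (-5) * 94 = 4242690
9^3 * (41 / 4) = 29889 / 4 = 7472.25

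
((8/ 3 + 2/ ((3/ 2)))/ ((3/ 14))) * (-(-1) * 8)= 448/ 3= 149.33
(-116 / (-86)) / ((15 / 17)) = 986 / 645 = 1.53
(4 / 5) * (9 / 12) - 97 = -96.40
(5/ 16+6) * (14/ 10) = 707/ 80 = 8.84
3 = 3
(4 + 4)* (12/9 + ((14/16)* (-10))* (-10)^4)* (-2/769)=4199936/2307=1820.52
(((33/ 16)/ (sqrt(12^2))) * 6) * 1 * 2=33/ 16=2.06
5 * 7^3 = 1715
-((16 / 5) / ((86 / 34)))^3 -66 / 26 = -589573799 / 129198875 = -4.56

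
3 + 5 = 8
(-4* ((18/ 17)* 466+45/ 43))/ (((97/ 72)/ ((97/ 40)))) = -13012164/ 3655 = -3560.10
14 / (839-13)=1 / 59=0.02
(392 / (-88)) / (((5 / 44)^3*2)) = -189728 / 125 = -1517.82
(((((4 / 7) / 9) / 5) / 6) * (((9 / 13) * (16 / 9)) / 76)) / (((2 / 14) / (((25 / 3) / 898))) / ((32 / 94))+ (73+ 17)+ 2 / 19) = 320 / 1263484521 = 0.00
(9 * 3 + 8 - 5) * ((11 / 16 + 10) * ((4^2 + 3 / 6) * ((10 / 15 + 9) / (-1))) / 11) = -74385 / 16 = -4649.06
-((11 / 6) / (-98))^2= -121 / 345744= -0.00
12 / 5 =2.40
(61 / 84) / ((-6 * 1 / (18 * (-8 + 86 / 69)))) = 14213 / 966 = 14.71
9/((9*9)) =1/9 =0.11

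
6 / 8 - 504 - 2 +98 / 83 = -504.07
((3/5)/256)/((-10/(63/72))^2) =147/8192000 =0.00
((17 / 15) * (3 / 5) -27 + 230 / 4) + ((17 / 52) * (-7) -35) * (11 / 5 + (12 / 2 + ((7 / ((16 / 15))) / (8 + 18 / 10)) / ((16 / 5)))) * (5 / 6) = -459517751 / 1996800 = -230.13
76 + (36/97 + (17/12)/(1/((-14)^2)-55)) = 239471695/3136689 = 76.35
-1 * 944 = -944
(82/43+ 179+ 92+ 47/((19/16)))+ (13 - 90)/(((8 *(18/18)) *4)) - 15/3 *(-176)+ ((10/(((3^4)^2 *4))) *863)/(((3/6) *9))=1837330507067/1543777056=1190.15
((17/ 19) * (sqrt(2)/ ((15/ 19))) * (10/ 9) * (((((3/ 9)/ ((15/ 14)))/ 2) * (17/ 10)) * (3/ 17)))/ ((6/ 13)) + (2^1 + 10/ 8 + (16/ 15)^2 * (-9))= -699/ 100 + 1547 * sqrt(2)/ 12150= -6.81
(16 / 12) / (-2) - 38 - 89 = -127.67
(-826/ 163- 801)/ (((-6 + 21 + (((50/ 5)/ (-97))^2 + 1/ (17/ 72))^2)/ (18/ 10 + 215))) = -3643955538051278284/ 688688397816785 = -5291.15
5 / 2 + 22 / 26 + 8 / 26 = 95 / 26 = 3.65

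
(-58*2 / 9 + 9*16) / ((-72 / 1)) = -295 / 162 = -1.82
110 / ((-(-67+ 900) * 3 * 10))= -11 / 2499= -0.00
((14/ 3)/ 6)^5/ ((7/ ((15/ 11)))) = 12005/ 216513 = 0.06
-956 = -956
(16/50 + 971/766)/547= 0.00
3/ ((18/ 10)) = 5/ 3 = 1.67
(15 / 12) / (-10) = -1 / 8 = -0.12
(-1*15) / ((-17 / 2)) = 30 / 17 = 1.76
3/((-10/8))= -12/5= -2.40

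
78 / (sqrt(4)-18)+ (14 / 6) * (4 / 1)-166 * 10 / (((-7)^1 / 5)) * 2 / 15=9103 / 56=162.55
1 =1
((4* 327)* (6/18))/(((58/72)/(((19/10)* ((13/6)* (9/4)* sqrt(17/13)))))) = 55917* sqrt(221)/145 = 5732.87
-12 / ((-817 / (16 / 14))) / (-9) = -32 / 17157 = -0.00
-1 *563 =-563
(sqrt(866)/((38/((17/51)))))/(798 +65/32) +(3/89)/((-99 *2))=-1/5874 +16 *sqrt(866)/1459257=0.00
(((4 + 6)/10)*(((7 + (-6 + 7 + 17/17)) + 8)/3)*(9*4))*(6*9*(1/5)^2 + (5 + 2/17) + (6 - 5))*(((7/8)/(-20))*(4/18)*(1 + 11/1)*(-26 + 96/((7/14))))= -4087916/125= -32703.33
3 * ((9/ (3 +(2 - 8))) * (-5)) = 45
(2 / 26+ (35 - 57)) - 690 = -9255 / 13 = -711.92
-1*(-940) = 940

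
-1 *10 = -10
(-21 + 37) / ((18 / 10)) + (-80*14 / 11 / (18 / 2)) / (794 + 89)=258640 / 29139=8.88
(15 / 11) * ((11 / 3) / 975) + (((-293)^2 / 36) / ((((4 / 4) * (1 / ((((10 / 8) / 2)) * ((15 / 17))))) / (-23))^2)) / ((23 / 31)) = 7460009895859 / 14426880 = 517091.01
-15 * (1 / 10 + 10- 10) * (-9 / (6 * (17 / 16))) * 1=36 / 17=2.12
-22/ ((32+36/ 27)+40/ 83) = -2739/ 4210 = -0.65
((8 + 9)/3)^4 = 1031.12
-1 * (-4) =4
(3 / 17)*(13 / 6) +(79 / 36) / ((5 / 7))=10571 / 3060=3.45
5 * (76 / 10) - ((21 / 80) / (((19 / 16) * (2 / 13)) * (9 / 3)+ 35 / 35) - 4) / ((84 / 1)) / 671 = 492622241 / 12963720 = 38.00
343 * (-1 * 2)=-686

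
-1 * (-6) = 6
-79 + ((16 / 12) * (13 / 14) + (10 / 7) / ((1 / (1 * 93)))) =1157 / 21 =55.10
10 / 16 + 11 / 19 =183 / 152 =1.20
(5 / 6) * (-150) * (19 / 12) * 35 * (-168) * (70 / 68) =20365625 / 17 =1197977.94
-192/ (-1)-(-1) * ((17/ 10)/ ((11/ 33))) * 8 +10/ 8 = 4681/ 20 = 234.05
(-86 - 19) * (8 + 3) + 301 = -854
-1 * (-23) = 23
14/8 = 7/4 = 1.75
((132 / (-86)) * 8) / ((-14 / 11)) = 9.65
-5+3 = -2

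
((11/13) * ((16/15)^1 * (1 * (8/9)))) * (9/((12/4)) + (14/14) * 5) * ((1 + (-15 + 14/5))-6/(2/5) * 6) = -5699584/8775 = -649.53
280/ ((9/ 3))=280/ 3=93.33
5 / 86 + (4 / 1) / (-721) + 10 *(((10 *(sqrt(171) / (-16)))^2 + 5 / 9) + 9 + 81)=14050254109 / 8928864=1573.58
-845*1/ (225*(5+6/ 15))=-169/ 243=-0.70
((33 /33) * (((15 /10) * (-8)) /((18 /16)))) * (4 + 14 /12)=-496 /9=-55.11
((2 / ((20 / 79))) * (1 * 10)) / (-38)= -2.08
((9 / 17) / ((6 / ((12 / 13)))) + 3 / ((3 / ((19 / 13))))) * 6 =2046 / 221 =9.26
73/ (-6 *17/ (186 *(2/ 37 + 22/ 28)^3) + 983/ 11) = 2049014397375/ 2482328767291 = 0.83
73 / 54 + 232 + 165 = 21511 / 54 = 398.35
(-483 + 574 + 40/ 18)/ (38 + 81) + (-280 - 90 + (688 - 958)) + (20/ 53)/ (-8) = -72573061/ 113526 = -639.26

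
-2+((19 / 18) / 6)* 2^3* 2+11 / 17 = 671 / 459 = 1.46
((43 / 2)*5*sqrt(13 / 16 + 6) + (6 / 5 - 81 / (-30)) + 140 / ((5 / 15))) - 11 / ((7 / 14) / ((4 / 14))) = 215*sqrt(109) / 8 + 29233 / 70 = 698.20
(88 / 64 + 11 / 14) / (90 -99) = -121 / 504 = -0.24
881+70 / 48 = 21179 / 24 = 882.46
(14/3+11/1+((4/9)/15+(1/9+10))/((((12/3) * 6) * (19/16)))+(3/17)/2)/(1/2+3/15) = 4215047/183141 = 23.02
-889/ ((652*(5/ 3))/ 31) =-82677/ 3260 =-25.36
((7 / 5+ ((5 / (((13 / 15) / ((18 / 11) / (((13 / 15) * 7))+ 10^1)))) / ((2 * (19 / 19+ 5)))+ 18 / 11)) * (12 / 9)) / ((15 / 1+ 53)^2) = 172937 / 75215140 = 0.00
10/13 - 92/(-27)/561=152666/196911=0.78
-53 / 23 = -2.30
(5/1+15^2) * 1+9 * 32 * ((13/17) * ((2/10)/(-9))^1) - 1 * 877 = -55411/85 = -651.89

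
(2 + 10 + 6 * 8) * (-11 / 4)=-165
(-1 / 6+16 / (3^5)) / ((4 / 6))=-0.15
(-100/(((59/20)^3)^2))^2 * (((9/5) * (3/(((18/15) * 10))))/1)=18432000000000000000/1779197418239532716881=0.01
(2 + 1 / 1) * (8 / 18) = 4 / 3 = 1.33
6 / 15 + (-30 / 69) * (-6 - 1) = 396 / 115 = 3.44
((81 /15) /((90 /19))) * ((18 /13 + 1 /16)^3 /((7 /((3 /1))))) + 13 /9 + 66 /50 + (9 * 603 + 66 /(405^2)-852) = 4506119600176043 /984031027200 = 4579.25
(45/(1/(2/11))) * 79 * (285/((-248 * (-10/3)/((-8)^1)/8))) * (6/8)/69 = -1215810/7843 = -155.02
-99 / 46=-2.15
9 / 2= 4.50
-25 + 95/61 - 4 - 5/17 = -28763/1037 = -27.74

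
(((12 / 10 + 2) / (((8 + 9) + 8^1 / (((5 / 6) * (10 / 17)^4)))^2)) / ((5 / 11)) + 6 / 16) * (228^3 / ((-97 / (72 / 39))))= -84760.68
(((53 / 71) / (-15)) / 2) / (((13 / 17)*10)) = -901 / 276900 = -0.00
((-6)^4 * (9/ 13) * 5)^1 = 58320/ 13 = 4486.15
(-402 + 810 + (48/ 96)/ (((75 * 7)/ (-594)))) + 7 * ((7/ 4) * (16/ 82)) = 2940491/ 7175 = 409.82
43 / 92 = 0.47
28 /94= 14 /47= 0.30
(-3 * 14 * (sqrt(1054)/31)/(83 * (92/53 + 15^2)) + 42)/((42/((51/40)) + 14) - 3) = 0.96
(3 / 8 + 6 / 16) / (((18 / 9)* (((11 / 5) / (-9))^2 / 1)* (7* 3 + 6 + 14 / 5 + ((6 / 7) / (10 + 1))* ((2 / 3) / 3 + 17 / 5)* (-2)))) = 637875 / 2971496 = 0.21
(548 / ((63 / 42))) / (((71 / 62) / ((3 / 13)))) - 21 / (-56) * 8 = 70721 / 923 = 76.62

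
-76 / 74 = -38 / 37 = -1.03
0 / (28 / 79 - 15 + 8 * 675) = 0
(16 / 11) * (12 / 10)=96 / 55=1.75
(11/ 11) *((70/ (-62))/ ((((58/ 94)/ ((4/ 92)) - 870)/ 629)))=1034705/ 1246913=0.83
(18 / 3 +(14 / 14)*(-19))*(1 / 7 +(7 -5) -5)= 260 / 7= 37.14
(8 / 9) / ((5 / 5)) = 8 / 9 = 0.89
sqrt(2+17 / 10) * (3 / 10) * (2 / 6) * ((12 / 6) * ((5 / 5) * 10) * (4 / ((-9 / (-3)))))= 4 * sqrt(370) / 15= 5.13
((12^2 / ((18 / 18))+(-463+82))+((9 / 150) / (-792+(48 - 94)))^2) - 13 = -438902499991 / 1755610000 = -250.00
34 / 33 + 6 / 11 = 52 / 33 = 1.58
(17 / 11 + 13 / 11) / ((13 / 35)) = 1050 / 143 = 7.34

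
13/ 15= 0.87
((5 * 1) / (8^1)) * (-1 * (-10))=25 / 4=6.25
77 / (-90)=-77 / 90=-0.86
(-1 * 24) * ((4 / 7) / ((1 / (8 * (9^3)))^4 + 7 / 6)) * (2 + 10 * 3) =-3553786003741212672 / 9447456281647111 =-376.16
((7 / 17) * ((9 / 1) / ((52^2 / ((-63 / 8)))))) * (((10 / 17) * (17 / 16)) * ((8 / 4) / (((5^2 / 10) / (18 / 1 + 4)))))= -43659 / 367744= -0.12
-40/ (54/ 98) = -1960/ 27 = -72.59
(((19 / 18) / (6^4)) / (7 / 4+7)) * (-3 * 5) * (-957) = 6061 / 4536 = 1.34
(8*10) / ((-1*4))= -20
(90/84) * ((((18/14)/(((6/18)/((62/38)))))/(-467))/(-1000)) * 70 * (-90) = -22599/248444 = -0.09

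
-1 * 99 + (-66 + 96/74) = -6057/37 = -163.70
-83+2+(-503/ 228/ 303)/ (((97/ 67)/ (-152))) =-7074611/ 88173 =-80.24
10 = 10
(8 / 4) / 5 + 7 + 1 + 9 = 87 / 5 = 17.40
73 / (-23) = -73 / 23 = -3.17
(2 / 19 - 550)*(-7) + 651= 85505 / 19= 4500.26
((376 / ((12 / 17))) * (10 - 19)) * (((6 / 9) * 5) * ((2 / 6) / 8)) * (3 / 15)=-799 / 6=-133.17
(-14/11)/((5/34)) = -476/55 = -8.65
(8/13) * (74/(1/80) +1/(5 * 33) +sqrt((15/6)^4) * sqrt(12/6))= 50 * sqrt(2)/13 +7814408/2145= 3648.52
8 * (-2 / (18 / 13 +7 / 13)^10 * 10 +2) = 300764309510832 / 19073486328125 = 15.77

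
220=220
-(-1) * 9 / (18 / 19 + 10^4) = 171 / 190018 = 0.00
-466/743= -0.63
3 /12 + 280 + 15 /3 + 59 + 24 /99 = 45473 /132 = 344.49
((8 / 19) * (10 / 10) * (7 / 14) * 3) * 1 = 12 / 19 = 0.63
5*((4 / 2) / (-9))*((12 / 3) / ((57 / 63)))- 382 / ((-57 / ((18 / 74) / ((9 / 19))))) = -1034 / 703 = -1.47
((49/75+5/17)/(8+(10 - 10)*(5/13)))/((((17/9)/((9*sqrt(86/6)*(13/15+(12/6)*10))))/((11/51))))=519893*sqrt(129)/614125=9.62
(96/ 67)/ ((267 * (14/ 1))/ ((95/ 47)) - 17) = 9120/ 11662757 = 0.00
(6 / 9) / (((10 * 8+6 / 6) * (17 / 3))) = 2 / 1377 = 0.00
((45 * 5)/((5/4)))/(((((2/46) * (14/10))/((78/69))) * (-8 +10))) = 11700/7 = 1671.43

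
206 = 206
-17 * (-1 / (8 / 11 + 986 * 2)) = 187 / 21700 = 0.01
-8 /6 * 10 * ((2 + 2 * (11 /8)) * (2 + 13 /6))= -2375 /9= -263.89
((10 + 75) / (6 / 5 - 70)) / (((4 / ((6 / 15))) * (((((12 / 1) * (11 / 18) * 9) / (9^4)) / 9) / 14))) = -11711385 / 7568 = -1547.49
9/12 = 3/4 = 0.75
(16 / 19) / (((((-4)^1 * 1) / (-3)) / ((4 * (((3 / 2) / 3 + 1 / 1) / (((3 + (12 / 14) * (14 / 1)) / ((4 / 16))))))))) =6 / 95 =0.06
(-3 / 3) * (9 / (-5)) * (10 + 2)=108 / 5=21.60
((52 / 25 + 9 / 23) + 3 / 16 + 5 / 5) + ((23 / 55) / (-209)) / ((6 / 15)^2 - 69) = 133183463719 / 36400526800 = 3.66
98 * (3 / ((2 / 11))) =1617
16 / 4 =4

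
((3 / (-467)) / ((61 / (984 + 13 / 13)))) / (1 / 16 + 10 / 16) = -47280 / 313357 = -0.15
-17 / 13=-1.31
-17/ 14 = -1.21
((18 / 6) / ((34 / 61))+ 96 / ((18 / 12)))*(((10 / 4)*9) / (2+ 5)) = 15165 / 68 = 223.01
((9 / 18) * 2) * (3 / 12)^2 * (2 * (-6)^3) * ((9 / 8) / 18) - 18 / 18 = -43 / 16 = -2.69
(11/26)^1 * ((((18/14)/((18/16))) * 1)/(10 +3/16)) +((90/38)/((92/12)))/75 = 1671737/32410105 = 0.05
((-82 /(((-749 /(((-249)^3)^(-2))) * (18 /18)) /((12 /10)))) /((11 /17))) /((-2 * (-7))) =1394 /22909593066272059455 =0.00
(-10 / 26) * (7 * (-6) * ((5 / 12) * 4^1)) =350 / 13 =26.92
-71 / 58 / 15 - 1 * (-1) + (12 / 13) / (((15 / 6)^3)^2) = 32593007 / 35343750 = 0.92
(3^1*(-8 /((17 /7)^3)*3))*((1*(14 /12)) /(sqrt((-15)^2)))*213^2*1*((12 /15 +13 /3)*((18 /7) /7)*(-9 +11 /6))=29442484764 /122825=239710.85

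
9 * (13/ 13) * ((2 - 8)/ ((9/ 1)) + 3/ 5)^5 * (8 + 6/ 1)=-14/ 84375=-0.00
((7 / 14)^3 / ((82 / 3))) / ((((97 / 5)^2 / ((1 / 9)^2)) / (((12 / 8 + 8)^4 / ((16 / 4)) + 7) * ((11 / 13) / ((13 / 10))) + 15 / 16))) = 179934125 / 901255140864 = 0.00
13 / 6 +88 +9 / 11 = 6005 / 66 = 90.98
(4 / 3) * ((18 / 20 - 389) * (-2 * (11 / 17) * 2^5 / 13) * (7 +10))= 5464448 / 195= 28022.81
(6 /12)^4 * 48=3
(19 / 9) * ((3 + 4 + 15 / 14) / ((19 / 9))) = 113 / 14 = 8.07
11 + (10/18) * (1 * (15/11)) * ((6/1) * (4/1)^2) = 921/11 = 83.73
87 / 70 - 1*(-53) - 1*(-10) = 64.24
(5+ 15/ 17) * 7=700/ 17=41.18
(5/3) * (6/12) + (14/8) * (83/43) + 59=63.21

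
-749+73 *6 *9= 3193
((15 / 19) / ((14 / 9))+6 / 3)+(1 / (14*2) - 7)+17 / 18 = -16817 / 4788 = -3.51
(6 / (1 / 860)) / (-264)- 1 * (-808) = 8673 / 11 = 788.45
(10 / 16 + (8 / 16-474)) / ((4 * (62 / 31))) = -3783 / 64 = -59.11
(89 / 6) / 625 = 89 / 3750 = 0.02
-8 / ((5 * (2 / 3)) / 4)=-48 / 5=-9.60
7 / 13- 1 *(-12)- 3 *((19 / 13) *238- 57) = -860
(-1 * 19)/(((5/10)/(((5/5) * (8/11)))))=-27.64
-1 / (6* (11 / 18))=-3 / 11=-0.27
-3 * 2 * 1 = -6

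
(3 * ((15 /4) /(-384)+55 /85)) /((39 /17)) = 5547 /6656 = 0.83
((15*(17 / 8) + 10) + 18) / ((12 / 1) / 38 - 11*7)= -9101 / 11656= -0.78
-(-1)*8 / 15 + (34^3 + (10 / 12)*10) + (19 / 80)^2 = 754808123 / 19200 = 39312.92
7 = 7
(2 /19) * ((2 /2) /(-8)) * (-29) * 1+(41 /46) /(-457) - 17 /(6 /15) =-33647269 /798836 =-42.12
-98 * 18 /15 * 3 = -1764 /5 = -352.80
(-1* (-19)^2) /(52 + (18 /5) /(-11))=-19855 /2842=-6.99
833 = 833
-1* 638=-638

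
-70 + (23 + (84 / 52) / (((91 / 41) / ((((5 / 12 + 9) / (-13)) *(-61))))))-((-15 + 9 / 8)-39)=668485 / 17576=38.03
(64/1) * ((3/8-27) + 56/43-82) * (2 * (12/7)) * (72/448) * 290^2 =-670655786400/2107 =-318298901.95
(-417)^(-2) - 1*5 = -869444 /173889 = -5.00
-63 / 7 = -9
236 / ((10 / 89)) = 10502 / 5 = 2100.40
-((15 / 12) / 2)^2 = -25 / 64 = -0.39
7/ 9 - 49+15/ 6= -823/ 18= -45.72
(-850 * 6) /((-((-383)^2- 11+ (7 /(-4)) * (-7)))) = 6800 /195587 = 0.03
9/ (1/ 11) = 99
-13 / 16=-0.81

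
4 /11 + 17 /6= 3.20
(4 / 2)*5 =10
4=4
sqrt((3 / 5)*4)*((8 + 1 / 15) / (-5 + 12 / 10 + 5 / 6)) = -484*sqrt(15) / 445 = -4.21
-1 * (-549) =549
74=74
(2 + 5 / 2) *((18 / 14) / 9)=9 / 14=0.64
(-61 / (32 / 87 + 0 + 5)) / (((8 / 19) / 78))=-2105.19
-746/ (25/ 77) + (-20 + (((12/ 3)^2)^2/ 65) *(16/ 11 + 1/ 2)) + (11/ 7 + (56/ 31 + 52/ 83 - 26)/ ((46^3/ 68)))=-2308.43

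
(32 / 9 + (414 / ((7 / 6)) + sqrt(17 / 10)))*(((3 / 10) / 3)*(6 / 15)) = 14.39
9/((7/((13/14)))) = 117/98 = 1.19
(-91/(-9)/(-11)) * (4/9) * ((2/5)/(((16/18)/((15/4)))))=-91/132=-0.69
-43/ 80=-0.54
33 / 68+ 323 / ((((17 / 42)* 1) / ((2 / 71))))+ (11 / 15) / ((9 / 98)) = 20172169 / 651780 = 30.95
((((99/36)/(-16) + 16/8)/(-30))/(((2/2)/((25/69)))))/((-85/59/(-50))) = -0.77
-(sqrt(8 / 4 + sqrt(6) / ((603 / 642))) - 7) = 7 - sqrt(80802 + 43014 * sqrt(6)) / 201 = 4.85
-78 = -78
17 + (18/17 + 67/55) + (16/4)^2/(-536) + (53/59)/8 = 572428521/29568440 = 19.36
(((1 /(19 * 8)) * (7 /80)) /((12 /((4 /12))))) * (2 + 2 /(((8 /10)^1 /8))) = 0.00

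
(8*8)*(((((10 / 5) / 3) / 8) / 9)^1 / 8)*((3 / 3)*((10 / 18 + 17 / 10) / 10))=203 / 12150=0.02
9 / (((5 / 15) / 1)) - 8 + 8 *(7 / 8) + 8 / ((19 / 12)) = 590 / 19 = 31.05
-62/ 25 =-2.48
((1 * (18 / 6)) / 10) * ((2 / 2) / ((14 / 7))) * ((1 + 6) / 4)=21 / 80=0.26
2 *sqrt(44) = 4 *sqrt(11) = 13.27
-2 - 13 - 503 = -518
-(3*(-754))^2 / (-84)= 60912.43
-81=-81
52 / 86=0.60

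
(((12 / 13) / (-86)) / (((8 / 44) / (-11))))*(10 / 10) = 363 / 559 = 0.65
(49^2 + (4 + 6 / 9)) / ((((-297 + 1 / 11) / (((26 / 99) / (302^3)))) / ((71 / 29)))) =-93821 / 496032836472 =-0.00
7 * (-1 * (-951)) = 6657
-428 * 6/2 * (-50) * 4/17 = 256800/17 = 15105.88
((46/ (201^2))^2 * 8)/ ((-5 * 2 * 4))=-2116/ 8161204005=-0.00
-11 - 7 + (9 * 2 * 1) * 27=468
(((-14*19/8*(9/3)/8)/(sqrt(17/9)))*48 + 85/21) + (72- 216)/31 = -3591*sqrt(17)/34- 389/651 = -436.07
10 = 10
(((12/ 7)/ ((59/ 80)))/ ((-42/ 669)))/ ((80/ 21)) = -4014/ 413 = -9.72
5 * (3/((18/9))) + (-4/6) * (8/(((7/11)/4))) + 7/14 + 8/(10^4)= -669979/26250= -25.52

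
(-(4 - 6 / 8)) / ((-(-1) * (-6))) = 13 / 24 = 0.54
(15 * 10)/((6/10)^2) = 1250/3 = 416.67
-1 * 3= -3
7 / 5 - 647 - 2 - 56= -3518 / 5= -703.60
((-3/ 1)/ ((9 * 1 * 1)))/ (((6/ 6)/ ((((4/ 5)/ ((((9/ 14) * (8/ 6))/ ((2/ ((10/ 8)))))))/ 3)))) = -112/ 675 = -0.17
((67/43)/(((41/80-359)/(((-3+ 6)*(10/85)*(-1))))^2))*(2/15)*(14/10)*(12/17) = 4939776/24822481039517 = 0.00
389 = 389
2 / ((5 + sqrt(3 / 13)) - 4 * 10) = -455 / 7961 - sqrt(39) / 7961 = -0.06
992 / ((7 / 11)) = 10912 / 7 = 1558.86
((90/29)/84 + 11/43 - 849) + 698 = -150.71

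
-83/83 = -1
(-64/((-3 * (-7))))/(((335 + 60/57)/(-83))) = 100928/134085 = 0.75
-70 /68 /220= -7 /1496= -0.00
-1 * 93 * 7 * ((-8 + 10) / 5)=-1302 / 5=-260.40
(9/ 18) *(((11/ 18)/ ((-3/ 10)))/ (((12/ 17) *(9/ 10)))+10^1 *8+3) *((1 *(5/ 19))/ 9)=581695/ 498636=1.17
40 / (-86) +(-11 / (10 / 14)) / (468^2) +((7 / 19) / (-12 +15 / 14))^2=-759939180493 / 1637623100880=-0.46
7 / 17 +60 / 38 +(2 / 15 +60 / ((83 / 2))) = 1435553 / 402135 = 3.57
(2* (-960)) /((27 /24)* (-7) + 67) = -32.47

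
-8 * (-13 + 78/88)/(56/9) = 4797/308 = 15.57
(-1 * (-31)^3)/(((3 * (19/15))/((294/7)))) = 6256110/19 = 329268.95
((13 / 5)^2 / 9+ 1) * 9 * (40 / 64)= 197 / 20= 9.85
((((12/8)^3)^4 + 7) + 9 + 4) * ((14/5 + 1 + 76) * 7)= 1713117273/20480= 83648.30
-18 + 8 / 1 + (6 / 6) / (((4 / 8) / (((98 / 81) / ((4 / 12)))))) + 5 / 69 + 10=4553 / 621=7.33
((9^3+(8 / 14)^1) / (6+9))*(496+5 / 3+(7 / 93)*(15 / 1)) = 236903516 / 9765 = 24260.47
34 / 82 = 17 / 41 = 0.41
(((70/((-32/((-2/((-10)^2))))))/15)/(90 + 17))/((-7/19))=-19/256800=-0.00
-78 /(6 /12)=-156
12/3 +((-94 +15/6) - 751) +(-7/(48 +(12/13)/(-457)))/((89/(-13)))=-21279653603/25378884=-838.48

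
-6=-6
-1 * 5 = -5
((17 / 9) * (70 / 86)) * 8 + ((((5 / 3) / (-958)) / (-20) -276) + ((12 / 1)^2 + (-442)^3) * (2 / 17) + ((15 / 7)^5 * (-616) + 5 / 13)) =-10187006.53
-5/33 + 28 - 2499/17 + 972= 28144/33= 852.85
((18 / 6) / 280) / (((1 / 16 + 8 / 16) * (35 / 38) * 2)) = 38 / 3675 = 0.01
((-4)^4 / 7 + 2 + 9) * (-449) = -149517 / 7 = -21359.57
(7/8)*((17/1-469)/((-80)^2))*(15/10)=-2373/25600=-0.09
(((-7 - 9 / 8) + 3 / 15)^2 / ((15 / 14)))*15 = 703423 / 800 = 879.28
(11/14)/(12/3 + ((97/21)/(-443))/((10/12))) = 24365/123652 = 0.20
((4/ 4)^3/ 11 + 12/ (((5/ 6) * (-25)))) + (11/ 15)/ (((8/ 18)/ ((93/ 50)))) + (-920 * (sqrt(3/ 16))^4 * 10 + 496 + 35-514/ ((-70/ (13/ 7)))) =241238229/ 1078000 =223.78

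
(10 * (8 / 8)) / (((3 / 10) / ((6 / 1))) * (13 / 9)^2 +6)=16200 / 9889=1.64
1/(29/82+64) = 82/5277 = 0.02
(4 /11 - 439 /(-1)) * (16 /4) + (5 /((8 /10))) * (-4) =19057 /11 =1732.45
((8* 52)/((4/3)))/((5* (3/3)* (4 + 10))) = 156/35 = 4.46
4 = 4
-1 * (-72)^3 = 373248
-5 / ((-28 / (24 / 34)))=0.13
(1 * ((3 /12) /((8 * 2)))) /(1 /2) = 1 /32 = 0.03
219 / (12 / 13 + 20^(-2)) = 1138800 / 4813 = 236.61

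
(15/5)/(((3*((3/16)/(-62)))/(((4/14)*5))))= -9920/21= -472.38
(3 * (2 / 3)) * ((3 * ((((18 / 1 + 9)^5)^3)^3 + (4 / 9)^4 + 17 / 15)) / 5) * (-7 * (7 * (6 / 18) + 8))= -367112488580807284520622175546493698163990227638636878454023849813121796 / 164025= -2238149602687439625182882000000000000000000000000000000000000000000.00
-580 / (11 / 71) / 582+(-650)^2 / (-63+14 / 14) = -676849540 / 99231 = -6820.95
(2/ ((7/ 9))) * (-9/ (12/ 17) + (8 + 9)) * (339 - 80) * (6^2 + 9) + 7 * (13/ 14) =127379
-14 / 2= -7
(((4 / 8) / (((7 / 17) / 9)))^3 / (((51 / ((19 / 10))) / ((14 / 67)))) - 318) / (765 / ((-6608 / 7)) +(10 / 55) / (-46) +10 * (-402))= 0.08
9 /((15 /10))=6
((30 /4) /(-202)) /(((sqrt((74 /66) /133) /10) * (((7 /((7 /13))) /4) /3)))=-450 * sqrt(162393) /48581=-3.73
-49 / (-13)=3.77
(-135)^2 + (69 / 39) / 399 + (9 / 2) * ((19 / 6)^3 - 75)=498792993 / 27664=18030.40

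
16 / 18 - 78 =-694 / 9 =-77.11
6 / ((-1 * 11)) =-0.55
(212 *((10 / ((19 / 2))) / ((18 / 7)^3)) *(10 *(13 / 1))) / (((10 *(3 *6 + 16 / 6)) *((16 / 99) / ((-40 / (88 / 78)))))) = -76806275 / 42408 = -1811.13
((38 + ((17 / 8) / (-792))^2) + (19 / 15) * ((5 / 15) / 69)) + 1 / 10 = 175923145171 / 4616663040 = 38.11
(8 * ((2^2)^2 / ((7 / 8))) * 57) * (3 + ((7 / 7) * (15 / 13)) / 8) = 2385792 / 91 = 26217.49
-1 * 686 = -686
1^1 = 1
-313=-313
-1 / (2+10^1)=-1 / 12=-0.08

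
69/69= 1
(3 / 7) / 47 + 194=63829 / 329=194.01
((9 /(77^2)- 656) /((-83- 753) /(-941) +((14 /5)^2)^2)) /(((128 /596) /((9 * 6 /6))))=-3067486806009375 /6957696867968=-440.88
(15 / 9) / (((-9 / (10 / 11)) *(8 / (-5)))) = 0.11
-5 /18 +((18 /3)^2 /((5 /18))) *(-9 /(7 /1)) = -105151 /630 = -166.91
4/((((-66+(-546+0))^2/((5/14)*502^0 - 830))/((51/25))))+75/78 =1576301/1670760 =0.94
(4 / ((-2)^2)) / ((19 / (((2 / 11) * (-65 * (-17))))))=2210 / 209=10.57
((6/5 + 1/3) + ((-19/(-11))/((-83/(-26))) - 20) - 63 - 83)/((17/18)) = -13469766/77605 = -173.57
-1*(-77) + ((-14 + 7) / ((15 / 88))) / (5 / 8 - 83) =766073 / 9885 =77.50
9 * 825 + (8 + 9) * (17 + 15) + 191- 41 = 8119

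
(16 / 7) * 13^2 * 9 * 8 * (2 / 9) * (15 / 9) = 216320 / 21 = 10300.95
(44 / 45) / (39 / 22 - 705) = -0.00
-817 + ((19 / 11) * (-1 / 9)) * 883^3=-13080923236 / 99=-132130537.74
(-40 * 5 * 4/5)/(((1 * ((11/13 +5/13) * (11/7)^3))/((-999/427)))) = 6363630/81191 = 78.38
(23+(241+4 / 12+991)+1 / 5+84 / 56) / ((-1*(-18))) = 37711 / 540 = 69.84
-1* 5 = -5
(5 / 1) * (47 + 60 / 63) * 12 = 20140 / 7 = 2877.14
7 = 7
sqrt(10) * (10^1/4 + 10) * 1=25 * sqrt(10)/2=39.53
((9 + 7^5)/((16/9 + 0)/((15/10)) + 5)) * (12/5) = 5448384/835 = 6525.01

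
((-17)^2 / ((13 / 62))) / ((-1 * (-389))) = 17918 / 5057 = 3.54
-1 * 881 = -881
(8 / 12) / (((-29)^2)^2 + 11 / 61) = 61 / 64716228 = 0.00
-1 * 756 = -756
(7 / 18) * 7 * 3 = 49 / 6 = 8.17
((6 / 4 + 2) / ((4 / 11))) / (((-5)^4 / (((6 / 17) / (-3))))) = -77 / 42500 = -0.00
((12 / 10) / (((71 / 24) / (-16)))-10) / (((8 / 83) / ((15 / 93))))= -242941 / 8804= -27.59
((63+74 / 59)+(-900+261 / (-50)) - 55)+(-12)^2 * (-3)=-3917499 / 2950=-1327.97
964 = 964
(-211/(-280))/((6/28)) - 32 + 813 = 47071/60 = 784.52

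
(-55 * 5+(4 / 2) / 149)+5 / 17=-695796 / 2533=-274.69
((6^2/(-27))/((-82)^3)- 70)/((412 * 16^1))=-28946819/2725963392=-0.01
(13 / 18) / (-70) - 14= -17653 / 1260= -14.01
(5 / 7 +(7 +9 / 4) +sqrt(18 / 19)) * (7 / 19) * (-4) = -279 / 19 -84 * sqrt(38) / 361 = -16.12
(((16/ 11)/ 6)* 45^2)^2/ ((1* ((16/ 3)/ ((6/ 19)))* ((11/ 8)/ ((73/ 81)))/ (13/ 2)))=60792.44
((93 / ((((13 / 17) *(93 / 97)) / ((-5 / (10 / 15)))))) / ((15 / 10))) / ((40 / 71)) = -117079 / 104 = -1125.76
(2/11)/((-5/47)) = -94/55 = -1.71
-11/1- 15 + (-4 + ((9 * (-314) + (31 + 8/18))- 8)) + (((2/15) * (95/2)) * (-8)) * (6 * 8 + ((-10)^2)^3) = -456047381/9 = -50671931.22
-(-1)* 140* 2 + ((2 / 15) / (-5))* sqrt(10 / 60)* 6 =279.93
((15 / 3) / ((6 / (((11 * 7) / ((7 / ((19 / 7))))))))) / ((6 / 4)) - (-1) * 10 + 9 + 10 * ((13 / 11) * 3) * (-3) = -49048 / 693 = -70.78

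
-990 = -990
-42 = -42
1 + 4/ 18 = 11/ 9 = 1.22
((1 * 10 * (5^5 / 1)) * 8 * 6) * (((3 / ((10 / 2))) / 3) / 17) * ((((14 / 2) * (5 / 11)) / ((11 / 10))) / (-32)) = -3281250 / 2057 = -1595.16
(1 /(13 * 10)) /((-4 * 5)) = -1 /2600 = -0.00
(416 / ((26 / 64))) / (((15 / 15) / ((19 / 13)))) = 19456 / 13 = 1496.62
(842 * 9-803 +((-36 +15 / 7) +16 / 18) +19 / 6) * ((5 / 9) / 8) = 4249475 / 9072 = 468.42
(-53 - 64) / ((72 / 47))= -611 / 8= -76.38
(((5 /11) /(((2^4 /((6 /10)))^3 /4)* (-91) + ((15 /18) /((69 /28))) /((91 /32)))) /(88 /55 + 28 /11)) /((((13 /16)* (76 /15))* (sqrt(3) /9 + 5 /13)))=-1184625 /5532001751936 + 342225* sqrt(3) /5532001751936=-0.00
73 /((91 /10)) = 730 /91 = 8.02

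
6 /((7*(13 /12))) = 72 /91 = 0.79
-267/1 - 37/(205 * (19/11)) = -1040372/3895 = -267.10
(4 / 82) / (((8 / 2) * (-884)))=-1 / 72488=-0.00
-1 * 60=-60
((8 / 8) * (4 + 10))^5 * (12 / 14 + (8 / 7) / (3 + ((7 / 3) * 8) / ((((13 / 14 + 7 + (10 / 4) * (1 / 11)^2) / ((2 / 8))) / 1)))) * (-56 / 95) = -2565730266624 / 6883225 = -372751.18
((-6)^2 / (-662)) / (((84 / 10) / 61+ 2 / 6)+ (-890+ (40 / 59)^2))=57332070 / 937321840909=0.00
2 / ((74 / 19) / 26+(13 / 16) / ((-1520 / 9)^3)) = 13.35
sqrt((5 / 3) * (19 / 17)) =sqrt(4845) / 51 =1.36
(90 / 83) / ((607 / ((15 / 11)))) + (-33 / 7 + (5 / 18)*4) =-3.60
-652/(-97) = 652/97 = 6.72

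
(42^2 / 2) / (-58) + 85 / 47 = -13.40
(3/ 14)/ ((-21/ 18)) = -9/ 49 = -0.18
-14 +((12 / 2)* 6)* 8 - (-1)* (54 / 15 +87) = 1823 / 5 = 364.60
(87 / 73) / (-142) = -87 / 10366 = -0.01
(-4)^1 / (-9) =4 / 9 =0.44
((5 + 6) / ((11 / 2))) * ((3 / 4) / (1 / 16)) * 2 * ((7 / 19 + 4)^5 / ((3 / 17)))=1071419054896 / 2476099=432704.45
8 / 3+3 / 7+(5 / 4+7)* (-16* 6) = -16567 / 21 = -788.90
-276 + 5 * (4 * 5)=-176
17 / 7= 2.43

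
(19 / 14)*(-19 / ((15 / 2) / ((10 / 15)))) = -722 / 315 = -2.29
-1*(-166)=166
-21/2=-10.50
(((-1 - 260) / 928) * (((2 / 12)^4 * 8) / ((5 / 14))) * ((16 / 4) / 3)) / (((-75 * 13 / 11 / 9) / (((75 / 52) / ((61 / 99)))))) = 2541 / 1649440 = 0.00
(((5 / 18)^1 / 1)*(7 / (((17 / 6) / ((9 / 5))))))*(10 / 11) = 210 / 187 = 1.12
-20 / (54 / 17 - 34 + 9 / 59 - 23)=5015 / 13458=0.37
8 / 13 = 0.62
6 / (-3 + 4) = 6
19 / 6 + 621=3745 / 6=624.17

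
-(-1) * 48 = 48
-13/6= -2.17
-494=-494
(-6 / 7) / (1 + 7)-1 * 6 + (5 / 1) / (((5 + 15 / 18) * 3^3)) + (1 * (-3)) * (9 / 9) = -2287 / 252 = -9.08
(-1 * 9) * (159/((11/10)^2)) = -143100/121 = -1182.64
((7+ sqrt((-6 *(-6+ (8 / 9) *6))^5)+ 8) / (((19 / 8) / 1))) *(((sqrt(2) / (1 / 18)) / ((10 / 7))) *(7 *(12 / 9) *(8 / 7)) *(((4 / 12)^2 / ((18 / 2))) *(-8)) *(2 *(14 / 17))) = -18866176 *sqrt(2) / 43605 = -611.87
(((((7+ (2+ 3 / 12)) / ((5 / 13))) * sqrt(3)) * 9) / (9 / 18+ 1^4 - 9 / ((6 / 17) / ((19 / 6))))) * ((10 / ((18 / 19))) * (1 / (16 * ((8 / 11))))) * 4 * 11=-1105819 * sqrt(3) / 10144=-188.81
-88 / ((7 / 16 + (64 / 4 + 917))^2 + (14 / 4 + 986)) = -22528 / 223307537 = -0.00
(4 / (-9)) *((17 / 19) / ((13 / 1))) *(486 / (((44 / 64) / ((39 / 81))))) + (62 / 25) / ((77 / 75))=-11698 / 1463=-8.00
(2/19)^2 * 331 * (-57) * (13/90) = -8606/285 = -30.20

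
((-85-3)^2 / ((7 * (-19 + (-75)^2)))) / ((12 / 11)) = 10648 / 58863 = 0.18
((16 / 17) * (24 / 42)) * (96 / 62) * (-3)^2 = 27648 / 3689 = 7.49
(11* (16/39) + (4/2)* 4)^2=238144/1521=156.57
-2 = -2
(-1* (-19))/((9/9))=19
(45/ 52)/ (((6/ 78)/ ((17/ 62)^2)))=13005/ 15376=0.85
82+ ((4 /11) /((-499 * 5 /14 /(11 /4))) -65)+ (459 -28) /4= 1244949 /9980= 124.74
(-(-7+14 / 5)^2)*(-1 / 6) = 147 / 50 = 2.94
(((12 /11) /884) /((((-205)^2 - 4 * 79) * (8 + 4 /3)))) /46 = 3 /43532072584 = 0.00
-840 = -840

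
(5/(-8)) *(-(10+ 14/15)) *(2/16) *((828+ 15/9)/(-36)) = -102049/5184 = -19.69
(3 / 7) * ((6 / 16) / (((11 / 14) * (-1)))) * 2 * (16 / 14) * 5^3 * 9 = -40500 / 77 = -525.97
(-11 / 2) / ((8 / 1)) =-11 / 16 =-0.69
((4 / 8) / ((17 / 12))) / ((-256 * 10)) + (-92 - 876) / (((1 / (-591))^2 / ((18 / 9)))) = -14714286428163 / 21760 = -676208016.00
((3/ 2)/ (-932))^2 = 9/ 3474496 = 0.00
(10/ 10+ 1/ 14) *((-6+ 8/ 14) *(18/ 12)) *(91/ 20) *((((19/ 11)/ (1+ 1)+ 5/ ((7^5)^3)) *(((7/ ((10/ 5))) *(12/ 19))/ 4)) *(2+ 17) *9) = -5414114398384089567/ 1671141651499936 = -3239.77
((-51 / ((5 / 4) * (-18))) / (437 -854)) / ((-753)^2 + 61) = -17 / 1773511425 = -0.00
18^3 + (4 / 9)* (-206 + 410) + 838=20282 / 3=6760.67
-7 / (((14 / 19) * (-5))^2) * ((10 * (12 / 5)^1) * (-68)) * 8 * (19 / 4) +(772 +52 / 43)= 246486992 / 7525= 32755.75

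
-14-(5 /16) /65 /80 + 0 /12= -232961 /16640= -14.00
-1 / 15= -0.07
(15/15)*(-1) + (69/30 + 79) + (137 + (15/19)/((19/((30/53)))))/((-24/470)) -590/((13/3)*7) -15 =-275532454721/104466180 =-2637.53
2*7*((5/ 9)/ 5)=1.56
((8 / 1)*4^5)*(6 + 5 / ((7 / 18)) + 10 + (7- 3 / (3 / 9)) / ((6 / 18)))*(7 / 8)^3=125440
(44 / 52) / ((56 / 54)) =297 / 364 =0.82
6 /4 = 3 /2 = 1.50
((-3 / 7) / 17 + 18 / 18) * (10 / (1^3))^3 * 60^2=417600000 / 119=3509243.70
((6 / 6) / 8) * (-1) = -1 / 8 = -0.12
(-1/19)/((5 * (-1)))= 1/95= 0.01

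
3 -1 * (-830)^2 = -688897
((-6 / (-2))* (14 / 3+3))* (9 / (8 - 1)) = 207 / 7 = 29.57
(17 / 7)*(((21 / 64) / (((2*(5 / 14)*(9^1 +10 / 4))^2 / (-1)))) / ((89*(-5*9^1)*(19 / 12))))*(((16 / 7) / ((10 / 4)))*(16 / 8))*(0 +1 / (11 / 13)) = 24752 / 6149955625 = 0.00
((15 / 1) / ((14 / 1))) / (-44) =-15 / 616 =-0.02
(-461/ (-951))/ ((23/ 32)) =0.67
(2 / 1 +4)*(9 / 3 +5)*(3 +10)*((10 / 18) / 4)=260 / 3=86.67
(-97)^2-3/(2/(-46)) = 9478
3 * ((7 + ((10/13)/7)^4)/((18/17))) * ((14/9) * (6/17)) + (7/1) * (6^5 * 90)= 431924466425614/88167807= 4898890.89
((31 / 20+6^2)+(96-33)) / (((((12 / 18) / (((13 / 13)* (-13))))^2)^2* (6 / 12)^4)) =4652329851 / 20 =232616492.55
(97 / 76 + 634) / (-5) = -48281 / 380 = -127.06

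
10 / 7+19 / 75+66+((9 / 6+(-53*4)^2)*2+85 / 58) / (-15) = -180420791 / 30450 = -5925.15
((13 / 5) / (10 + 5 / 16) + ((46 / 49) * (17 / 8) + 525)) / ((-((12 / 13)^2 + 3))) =-14408237467 / 105266700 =-136.87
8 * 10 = 80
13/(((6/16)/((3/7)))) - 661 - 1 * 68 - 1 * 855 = -10984/7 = -1569.14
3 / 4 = 0.75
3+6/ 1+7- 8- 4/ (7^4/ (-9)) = 19244/ 2401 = 8.01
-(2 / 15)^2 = -4 / 225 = -0.02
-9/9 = -1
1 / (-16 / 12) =-3 / 4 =-0.75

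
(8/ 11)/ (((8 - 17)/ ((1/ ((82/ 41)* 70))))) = -2/ 3465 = -0.00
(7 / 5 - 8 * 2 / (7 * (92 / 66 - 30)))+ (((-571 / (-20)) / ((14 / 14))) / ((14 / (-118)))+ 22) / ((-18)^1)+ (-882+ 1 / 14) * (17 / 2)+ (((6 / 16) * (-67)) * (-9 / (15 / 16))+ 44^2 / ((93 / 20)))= -1497999821 / 219480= -6825.22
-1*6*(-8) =48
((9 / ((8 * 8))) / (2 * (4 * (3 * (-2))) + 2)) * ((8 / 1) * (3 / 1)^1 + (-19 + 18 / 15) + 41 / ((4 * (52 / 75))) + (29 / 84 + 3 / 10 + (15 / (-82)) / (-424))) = -0.07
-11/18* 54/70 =-33/70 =-0.47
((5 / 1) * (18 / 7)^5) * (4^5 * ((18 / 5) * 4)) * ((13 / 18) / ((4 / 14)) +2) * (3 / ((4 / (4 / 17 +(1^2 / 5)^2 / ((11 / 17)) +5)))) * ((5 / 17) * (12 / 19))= 140586424900780032 / 5075798035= 27697403.23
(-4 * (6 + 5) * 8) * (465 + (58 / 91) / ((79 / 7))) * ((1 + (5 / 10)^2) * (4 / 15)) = -168119776 / 3081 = -54566.63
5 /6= 0.83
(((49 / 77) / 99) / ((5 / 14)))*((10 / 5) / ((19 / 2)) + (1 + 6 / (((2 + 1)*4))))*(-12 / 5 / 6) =-1274 / 103455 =-0.01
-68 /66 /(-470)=17 /7755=0.00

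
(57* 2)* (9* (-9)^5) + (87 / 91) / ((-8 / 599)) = -44105403585 / 728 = -60584345.58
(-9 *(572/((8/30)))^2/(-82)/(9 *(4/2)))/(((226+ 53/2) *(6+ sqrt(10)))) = 212355/8282 - 70785 *sqrt(10)/16564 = 12.13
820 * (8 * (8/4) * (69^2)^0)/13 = 1009.23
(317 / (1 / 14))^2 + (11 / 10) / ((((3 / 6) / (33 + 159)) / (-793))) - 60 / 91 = 8809200464 / 455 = 19360880.14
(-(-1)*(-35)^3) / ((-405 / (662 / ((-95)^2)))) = 227066 / 29241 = 7.77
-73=-73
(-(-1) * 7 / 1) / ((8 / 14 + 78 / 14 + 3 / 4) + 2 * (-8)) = -196 / 255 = -0.77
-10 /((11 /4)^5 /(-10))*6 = 614400 /161051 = 3.81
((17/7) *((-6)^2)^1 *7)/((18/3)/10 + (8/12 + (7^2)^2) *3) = 765/9007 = 0.08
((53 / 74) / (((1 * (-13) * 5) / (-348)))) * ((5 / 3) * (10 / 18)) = 15370 / 4329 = 3.55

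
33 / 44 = 3 / 4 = 0.75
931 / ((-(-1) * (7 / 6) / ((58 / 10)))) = 23142 / 5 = 4628.40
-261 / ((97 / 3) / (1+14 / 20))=-13.72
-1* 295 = -295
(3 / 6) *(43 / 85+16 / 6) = 809 / 510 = 1.59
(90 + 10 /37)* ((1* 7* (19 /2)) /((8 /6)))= 333165 /74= 4502.23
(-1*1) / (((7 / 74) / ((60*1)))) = -4440 / 7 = -634.29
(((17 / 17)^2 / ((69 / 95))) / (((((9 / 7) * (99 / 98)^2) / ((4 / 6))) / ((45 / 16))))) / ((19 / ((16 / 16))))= 420175 / 4057614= 0.10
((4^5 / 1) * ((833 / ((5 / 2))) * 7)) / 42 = 56866.13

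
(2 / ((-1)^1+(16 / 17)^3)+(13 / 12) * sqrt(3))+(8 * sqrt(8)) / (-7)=-9826 / 817 - 16 * sqrt(2) / 7+13 * sqrt(3) / 12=-13.38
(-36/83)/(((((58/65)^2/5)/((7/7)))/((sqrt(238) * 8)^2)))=-2895984000/69803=-41487.96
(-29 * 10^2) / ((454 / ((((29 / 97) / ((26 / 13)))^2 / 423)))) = -609725 / 1806923178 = -0.00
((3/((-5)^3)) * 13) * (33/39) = -33/125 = -0.26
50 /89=0.56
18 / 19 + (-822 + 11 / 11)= -15581 / 19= -820.05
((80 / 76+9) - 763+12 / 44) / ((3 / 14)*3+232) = -2202326 / 680713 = -3.24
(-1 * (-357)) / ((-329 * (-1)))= 51 / 47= 1.09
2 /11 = 0.18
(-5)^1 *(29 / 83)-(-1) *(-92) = -7781 / 83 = -93.75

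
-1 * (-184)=184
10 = 10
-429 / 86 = -4.99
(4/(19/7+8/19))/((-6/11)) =-2926/1251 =-2.34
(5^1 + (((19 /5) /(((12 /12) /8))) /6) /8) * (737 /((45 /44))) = 2740166 /675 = 4059.51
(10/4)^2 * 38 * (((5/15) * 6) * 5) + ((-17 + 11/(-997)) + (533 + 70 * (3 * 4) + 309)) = 4027869/997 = 4039.99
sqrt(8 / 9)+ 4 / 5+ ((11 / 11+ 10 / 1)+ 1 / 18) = 2 * sqrt(2) / 3+ 1067 / 90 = 12.80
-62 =-62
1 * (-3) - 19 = -22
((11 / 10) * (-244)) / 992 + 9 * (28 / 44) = 148859 / 27280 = 5.46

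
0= 0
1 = 1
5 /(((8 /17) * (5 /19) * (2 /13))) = 4199 /16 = 262.44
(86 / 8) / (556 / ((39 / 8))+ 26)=1677 / 21848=0.08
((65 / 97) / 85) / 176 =13 / 290224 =0.00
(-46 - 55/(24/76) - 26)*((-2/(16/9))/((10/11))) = 48741/160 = 304.63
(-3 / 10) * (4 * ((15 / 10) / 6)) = -0.30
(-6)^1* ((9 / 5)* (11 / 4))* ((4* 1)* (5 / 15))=-198 / 5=-39.60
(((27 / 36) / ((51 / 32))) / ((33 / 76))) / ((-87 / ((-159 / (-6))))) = -16112 / 48807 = -0.33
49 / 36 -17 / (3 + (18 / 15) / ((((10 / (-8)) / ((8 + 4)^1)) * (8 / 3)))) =5639 / 396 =14.24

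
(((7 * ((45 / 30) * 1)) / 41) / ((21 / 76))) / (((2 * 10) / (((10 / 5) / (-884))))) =-19 / 181220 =-0.00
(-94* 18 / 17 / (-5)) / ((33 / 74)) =41736 / 935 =44.64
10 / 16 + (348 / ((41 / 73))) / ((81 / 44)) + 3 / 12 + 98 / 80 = 3749167 / 11070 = 338.68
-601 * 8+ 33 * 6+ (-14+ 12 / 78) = -60110 / 13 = -4623.85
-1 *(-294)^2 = -86436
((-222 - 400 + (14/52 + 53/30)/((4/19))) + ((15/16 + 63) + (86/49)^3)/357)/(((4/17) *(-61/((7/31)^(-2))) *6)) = 139.41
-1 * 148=-148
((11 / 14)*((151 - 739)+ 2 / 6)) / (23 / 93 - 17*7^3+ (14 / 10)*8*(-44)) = 3005915 / 41166328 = 0.07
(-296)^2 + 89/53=4643737/53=87617.68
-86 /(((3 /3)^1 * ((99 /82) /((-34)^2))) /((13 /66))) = -52988728 /3267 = -16219.38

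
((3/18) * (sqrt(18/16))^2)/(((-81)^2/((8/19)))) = 1/83106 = 0.00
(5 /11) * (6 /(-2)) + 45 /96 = -315 /352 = -0.89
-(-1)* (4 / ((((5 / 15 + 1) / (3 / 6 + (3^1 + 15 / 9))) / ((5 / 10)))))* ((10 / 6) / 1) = 155 / 12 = 12.92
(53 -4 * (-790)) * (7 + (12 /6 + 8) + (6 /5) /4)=555849 /10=55584.90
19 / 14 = 1.36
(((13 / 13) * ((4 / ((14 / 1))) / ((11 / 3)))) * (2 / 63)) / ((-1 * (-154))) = 2 / 124509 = 0.00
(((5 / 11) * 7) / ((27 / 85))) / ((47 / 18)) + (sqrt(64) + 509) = 807817 / 1551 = 520.84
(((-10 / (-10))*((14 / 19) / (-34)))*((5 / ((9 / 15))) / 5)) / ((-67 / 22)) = 770 / 64923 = 0.01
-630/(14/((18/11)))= -73.64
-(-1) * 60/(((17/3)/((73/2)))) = 6570/17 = 386.47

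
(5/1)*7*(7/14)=35/2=17.50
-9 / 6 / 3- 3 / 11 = -17 / 22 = -0.77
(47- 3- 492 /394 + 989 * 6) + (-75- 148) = 1133489 /197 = 5753.75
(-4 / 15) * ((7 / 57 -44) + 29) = 3392 / 855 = 3.97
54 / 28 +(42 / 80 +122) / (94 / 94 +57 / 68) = 300047 / 4375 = 68.58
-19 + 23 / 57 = -1060 / 57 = -18.60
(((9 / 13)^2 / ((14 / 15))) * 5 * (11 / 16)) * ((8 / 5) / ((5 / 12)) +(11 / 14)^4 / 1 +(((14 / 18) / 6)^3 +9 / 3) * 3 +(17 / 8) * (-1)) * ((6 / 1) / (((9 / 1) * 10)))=769558438231 / 588981818880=1.31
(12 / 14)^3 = 216 / 343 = 0.63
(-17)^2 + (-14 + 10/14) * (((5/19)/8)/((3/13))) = 305481/1064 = 287.11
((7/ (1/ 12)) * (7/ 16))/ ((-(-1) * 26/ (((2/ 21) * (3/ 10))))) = 21/ 520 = 0.04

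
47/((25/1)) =1.88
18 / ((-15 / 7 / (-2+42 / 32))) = 231 / 40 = 5.78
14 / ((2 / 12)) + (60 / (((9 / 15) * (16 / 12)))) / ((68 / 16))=1728 / 17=101.65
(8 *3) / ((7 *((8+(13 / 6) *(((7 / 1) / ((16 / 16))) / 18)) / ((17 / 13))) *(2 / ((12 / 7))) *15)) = 88128 / 3041675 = 0.03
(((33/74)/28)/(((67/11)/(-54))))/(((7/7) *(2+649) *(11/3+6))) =-9801/436809716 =-0.00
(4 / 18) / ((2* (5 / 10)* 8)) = 1 / 36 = 0.03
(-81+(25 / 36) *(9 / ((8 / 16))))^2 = 18769 / 4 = 4692.25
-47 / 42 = -1.12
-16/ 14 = -8/ 7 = -1.14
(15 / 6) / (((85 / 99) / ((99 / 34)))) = 9801 / 1156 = 8.48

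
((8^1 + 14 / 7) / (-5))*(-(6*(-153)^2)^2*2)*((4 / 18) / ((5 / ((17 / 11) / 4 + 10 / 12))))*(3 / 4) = 176449972482 / 55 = 3208181317.85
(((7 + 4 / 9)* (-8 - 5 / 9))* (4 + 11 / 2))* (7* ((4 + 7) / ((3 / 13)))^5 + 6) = -41029607052827239 / 39366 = -1042259997277.53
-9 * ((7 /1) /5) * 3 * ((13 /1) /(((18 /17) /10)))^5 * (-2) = 4612850944633750 /2187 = 2109213966453.48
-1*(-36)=36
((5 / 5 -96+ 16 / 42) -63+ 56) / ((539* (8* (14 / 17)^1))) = -0.03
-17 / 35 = -0.49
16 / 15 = 1.07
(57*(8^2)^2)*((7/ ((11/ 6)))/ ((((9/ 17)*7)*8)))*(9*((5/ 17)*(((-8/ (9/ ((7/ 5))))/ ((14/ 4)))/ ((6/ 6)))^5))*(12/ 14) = -40802189312/ 105249375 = -387.67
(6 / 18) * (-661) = -661 / 3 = -220.33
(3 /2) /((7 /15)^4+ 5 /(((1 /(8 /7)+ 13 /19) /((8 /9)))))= 11998125 /23179358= 0.52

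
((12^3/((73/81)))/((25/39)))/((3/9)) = 16376256/1825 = 8973.29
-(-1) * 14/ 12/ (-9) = -7/ 54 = -0.13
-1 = -1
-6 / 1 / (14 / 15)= -45 / 7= -6.43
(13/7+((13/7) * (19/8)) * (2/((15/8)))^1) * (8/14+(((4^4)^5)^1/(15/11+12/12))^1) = 2243553476479684/735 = 3052453709496.17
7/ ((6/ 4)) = 4.67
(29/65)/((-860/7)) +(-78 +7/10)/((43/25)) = -2512453/55900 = -44.95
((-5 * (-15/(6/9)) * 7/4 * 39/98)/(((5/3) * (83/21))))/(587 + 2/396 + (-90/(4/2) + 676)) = 312741/32026712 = 0.01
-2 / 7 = -0.29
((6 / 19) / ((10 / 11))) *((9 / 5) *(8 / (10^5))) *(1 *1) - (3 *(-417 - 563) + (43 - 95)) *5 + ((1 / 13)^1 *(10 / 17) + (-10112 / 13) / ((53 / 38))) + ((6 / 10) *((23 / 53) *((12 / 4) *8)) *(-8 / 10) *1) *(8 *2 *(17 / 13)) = 76488466042597 / 5349687500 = 14297.74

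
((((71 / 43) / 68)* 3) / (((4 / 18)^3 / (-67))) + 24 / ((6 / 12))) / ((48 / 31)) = -95901011 / 374272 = -256.23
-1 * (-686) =686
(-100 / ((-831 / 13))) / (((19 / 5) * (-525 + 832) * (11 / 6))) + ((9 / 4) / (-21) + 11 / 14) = 338053869 / 497648228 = 0.68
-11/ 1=-11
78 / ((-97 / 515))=-40170 / 97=-414.12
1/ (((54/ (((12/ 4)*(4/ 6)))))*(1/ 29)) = 29/ 27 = 1.07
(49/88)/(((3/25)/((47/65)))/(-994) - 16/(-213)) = 17168865/2311012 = 7.43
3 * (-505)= -1515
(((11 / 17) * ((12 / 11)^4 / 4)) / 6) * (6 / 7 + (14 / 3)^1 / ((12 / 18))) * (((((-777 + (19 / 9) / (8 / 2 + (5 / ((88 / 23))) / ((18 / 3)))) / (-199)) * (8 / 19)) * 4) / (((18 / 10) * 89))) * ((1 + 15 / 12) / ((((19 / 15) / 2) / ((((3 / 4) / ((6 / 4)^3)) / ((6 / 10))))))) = 3320187520000 / 205023117859483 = 0.02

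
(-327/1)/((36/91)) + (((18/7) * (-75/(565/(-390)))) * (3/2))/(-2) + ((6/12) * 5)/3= -2928573/3164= -925.59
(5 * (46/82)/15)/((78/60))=230/1599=0.14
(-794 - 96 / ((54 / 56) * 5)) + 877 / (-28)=-1064993 / 1260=-845.23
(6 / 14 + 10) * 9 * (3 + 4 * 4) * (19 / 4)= 237177 / 28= 8470.61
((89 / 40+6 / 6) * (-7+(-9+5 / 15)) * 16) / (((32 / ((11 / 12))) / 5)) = -22231 / 192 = -115.79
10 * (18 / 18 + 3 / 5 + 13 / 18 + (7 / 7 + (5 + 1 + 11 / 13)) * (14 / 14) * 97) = 893177 / 117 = 7633.99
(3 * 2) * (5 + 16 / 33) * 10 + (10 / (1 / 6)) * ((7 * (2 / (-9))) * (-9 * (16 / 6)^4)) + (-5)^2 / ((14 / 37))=178262605 / 4158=42872.20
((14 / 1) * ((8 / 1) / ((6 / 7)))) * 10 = 3920 / 3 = 1306.67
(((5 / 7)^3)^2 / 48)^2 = 244140625 / 31890325711104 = 0.00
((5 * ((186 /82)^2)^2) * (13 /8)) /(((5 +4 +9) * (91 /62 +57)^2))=0.00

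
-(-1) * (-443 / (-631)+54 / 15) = 13573 / 3155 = 4.30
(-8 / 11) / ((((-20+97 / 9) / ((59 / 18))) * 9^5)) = 236 / 53911737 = 0.00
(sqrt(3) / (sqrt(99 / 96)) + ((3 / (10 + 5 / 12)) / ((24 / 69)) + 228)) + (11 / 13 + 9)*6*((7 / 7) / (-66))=4*sqrt(22) / 11 + 8148601 / 35750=229.64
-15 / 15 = -1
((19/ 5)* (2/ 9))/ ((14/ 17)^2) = 5491/ 4410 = 1.25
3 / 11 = 0.27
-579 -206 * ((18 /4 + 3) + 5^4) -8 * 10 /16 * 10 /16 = -1047017 /8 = -130877.12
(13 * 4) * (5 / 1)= 260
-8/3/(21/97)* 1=-776/63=-12.32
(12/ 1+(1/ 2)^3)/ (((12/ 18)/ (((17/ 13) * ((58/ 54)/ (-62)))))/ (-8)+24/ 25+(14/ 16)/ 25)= 1195525/ 460807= 2.59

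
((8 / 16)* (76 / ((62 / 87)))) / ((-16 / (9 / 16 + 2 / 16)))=-18183 / 7936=-2.29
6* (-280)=-1680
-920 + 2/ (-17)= -15642/ 17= -920.12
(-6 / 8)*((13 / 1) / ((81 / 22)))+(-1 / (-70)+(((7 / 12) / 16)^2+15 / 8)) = -2932199 / 3870720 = -0.76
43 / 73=0.59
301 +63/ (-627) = 62888/ 209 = 300.90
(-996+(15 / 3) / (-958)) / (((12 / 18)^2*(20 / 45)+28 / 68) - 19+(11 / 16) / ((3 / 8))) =1313896221 / 21841921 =60.15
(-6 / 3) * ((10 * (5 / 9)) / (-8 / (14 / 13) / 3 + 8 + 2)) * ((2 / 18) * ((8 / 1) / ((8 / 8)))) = -2800 / 2133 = -1.31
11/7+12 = 95/7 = 13.57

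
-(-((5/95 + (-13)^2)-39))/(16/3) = 24.38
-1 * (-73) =73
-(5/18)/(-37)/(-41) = -5/27306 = -0.00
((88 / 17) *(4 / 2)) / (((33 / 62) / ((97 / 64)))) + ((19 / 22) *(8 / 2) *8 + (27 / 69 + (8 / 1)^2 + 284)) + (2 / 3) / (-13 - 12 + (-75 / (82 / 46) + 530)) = 8275737231 / 20408245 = 405.51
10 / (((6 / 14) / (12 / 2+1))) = 490 / 3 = 163.33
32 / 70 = 16 / 35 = 0.46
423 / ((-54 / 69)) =-1081 / 2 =-540.50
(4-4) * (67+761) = 0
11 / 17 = 0.65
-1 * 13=-13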